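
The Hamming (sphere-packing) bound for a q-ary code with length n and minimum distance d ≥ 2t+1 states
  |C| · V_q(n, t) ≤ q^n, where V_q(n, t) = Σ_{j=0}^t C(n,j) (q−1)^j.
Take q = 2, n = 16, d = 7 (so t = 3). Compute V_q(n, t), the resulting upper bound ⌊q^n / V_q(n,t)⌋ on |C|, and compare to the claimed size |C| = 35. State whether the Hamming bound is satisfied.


V_q(n, t) = 697, q^n = 65536, Hamming bound = 94, |C| = 35 ≤ bound (satisfied).

Step 1: Compute V_q(n, t) = Σ_{j=0}^3 C(n, j) (q−1)^j.
  j = 0: C(16,0)·(1)^0 = 1·1 = 1.
  j = 1: C(16,1)·(1)^1 = 16·1 = 16.
  j = 2: C(16,2)·(1)^2 = 120·1 = 120.
  j = 3: C(16,3)·(1)^3 = 560·1 = 560.
  V_q(n, t) = 1 + 16 + 120 + 560 = 697.
Step 2: q^n = 2^16 = 65536.
Step 3: Hamming bound ⌊q^n / V_q(n,t)⌋ = ⌊65536/697⌋ = 94.
Step 4: Compare |C| = 35 to 94: satisfied.
The claimed |C| lies below the Hamming bound.


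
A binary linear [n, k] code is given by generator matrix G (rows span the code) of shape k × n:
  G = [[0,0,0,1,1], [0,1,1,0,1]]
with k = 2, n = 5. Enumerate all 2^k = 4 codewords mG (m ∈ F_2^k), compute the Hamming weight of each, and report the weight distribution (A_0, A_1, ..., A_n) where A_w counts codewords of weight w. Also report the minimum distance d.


Weight distribution: A_0 = 1, A_2 = 1, A_3 = 2. Minimum distance d = 2.

Enumerate all 2^2 = 4 messages m ∈ F_2^2.
For each, compute codeword c = mG in F_2^5, then tally its weight.
  m = 00 → c = 00000, weight = 0.
  m = 10 → c = 00011, weight = 2.
  m = 01 → c = 01101, weight = 3.
  m = 11 → c = 01110, weight = 3.
Tally weights:
  weight 0: 1 codewords.
  weight 2: 1 codewords.
  weight 3: 2 codewords.
Minimum distance d = smallest w > 0 with A_w > 0 = 2.
Sanity: Σ A_w = 4 = 2^2 = 4 ✓.


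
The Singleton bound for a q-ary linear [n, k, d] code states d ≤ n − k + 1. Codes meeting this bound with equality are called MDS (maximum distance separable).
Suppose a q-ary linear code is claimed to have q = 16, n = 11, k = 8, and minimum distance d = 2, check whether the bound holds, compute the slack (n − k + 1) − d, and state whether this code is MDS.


Singleton RHS = n − k + 1 = 4, slack = 2, bound satisfied, not MDS.

Singleton bound: d ≤ n − k + 1.
Here n = 11, k = 8, so n − k + 1 = 4.
Given d = 2, check d ≤ 4: YES.
Slack = (n − k + 1) − d = 2.
The code is NOT MDS (slack = 2 > 0).
Description: the claimed parameters are [11, 8, 2]_16; such a code would be non-MDS.


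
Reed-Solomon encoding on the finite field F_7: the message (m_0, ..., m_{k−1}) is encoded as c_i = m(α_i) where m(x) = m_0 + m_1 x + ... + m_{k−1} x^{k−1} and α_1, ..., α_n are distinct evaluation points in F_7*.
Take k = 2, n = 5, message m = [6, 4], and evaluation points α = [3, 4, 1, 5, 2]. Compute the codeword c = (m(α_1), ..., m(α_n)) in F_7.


c = [4, 1, 3, 5, 0]

Message polynomial: m(x) = 6 + 4·x (mod 7).
For each evaluation point α_i, compute m(α_i) mod 7:
  α_1 = 3: Horner steps 4 → 4, so m(3) = 4.
  α_2 = 4: Horner steps 4 → 1, so m(4) = 1.
  α_3 = 1: Horner steps 4 → 3, so m(1) = 3.
  α_4 = 5: Horner steps 4 → 5, so m(5) = 5.
  α_5 = 2: Horner steps 4 → 0, so m(2) = 0.
Codeword c = [4, 1, 3, 5, 0] ∈ F_7^5.


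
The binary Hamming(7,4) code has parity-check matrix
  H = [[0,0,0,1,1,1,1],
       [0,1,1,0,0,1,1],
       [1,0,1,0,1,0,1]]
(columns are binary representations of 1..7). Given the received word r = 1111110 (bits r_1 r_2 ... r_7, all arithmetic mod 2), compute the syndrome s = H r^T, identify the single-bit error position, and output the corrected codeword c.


s = (1, 1, 1)^T, error position = 7, corrected codeword c = 1111111

Compute s = H r^T mod 2 one row at a time:
  s_1 = 1 + 1 + 1 + 0 = 3 ≡ 1 (mod 2).
  s_2 = 1 + 1 + 1 + 0 = 3 ≡ 1 (mod 2).
  s_3 = 1 + 1 + 1 + 0 = 3 ≡ 1 (mod 2).
s = (1, 1, 1)^T — this equals column 7 of H (binary 111), so error is at position 7.
Correct: flip bit 7 of r = 1111110 to get c = 1111111.


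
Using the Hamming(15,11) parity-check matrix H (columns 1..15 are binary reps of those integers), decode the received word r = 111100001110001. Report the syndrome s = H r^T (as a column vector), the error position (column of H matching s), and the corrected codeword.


s = (0, 0, 1, 1)^T, error position = 3, corrected codeword c = 110100001110001

Compute s = H r^T mod 2 one row at a time:
  s_1 = 0 + 1 + 1 + 1 + 0 + 0 + 0 + 1 = 4 ≡ 0 (mod 2).
  s_2 = 1 + 0 + 0 + 0 + 0 + 0 + 0 + 1 = 2 ≡ 0 (mod 2).
  s_3 = 1 + 1 + 0 + 0 + 1 + 1 + 0 + 1 = 5 ≡ 1 (mod 2).
  s_4 = 1 + 1 + 0 + 0 + 1 + 1 + 0 + 1 = 5 ≡ 1 (mod 2).
s = (0, 0, 1, 1)^T — this equals column 3 of H (binary 0011), so error is at position 3.
Correct: flip bit 3 of r = 111100001110001 to get c = 110100001110001.


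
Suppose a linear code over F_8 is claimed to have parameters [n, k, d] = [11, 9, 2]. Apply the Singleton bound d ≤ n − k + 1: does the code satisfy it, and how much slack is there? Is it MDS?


Singleton RHS = n − k + 1 = 3, slack = 1, bound satisfied, not MDS.

Singleton bound: d ≤ n − k + 1.
Here n = 11, k = 9, so n − k + 1 = 3.
Given d = 2, check d ≤ 3: YES.
Slack = (n − k + 1) − d = 1.
The code is NOT MDS (slack = 1 > 0).
Description: the claimed parameters are [11, 9, 2]_8; such a code would be non-MDS.


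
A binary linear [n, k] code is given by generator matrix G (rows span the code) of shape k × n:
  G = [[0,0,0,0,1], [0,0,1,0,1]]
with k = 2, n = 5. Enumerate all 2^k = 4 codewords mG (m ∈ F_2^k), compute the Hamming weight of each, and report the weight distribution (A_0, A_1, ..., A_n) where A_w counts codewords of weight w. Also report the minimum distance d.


Weight distribution: A_0 = 1, A_1 = 2, A_2 = 1. Minimum distance d = 1.

Enumerate all 2^2 = 4 messages m ∈ F_2^2.
For each, compute codeword c = mG in F_2^5, then tally its weight.
  m = 00 → c = 00000, weight = 0.
  m = 10 → c = 00001, weight = 1.
  m = 01 → c = 00101, weight = 2.
  m = 11 → c = 00100, weight = 1.
Tally weights:
  weight 0: 1 codewords.
  weight 1: 2 codewords.
  weight 2: 1 codewords.
Minimum distance d = smallest w > 0 with A_w > 0 = 1.
Sanity: Σ A_w = 4 = 2^2 = 4 ✓.


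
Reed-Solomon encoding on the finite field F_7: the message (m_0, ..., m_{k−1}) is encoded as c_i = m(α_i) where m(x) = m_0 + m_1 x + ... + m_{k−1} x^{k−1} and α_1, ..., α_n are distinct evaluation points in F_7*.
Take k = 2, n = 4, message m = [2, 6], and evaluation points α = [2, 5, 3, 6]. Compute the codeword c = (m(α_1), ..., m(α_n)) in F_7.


c = [0, 4, 6, 3]

Message polynomial: m(x) = 2 + 6·x (mod 7).
For each evaluation point α_i, compute m(α_i) mod 7:
  α_1 = 2: Horner steps 6 → 0, so m(2) = 0.
  α_2 = 5: Horner steps 6 → 4, so m(5) = 4.
  α_3 = 3: Horner steps 6 → 6, so m(3) = 6.
  α_4 = 6: Horner steps 6 → 3, so m(6) = 3.
Codeword c = [0, 4, 6, 3] ∈ F_7^4.


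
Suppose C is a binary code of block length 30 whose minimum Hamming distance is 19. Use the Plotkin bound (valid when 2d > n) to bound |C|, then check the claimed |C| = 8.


Plotkin bound M ≤ 4; given |C| = 8 > bound (violated).

Check applicability: 2d = 38, n = 30.
2d − n = 8 > 0, so Plotkin applies.
Compute d/(2d−n) = 19/8 ≈ 2.3750.
⌊d/(2d−n)⌋ = 2.
Plotkin bound: M ≤ 2·2 = 4.
Given |C| = 8, check: VIOLATED.
This |C| is above the Plotkin bound, so no binary code with n = 30, d = 19 and 8 codewords exists.


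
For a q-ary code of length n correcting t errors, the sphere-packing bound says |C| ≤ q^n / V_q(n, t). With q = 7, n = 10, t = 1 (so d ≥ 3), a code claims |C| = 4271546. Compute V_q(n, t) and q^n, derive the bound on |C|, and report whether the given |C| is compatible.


V_q(n, t) = 61, q^n = 282475249, Hamming bound = 4630741, |C| = 4271546 ≤ bound (satisfied).

Step 1: Compute V_q(n, t) = Σ_{j=0}^1 C(n, j) (q−1)^j.
  j = 0: C(10,0)·(6)^0 = 1·1 = 1.
  j = 1: C(10,1)·(6)^1 = 10·6 = 60.
  V_q(n, t) = 1 + 60 = 61.
Step 2: q^n = 7^10 = 282475249.
Step 3: Hamming bound ⌊q^n / V_q(n,t)⌋ = ⌊282475249/61⌋ = 4630741.
Step 4: Compare |C| = 4271546 to 4630741: satisfied.
The claimed |C| lies below the Hamming bound.


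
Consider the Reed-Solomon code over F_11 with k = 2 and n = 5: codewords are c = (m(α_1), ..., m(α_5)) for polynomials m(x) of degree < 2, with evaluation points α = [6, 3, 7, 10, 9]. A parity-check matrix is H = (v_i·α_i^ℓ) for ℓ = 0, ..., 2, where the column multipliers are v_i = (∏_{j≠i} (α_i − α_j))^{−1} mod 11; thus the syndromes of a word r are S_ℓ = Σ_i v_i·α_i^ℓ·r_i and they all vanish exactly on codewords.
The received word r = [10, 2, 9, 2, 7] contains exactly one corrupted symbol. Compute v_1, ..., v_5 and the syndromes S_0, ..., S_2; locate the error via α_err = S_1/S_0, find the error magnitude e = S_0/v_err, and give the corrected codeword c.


S = (1, 10, 1), error at position 4, error magnitude e = 7, c = [10, 2, 9, 6, 7].

Step 1: column multipliers v_i = (∏_{j≠i}(α_i − α_j))^{−1} mod 11.
  i = 1 (α = 6): (6−3)(6−7)(6−10)(6−9) = 3·(−1)·(−4)·(−3) = −36 ≡ 8, so v_1 = 8^{−1} = 7 (mod 11).
  i = 2 (α = 3): (3−6)(3−7)(3−10)(3−9) = (−3)·(−4)·(−7)·(−6) = 504 ≡ 9, so v_2 = 9^{−1} = 5 (mod 11).
  i = 3 (α = 7): (7−6)(7−3)(7−10)(7−9) = 1·4·(−3)·(−2) = 24 ≡ 2, so v_3 = 2^{−1} = 6 (mod 11).
  i = 4 (α = 10): (10−6)(10−3)(10−7)(10−9) = 4·7·3·1 = 84 ≡ 7, so v_4 = 7^{−1} = 8 (mod 11).
  i = 5 (α = 9): (9−6)(9−3)(9−7)(9−10) = 3·6·2·(−1) = −36 ≡ 8, so v_5 = 8^{−1} = 7 (mod 11).
  v = [7, 5, 6, 8, 7].
Step 2: syndromes of r = [10, 2, 9, 2, 7] (all sums mod 11).
  S_0 = Σ v_i r_i = 7·10 + 5·2 + 6·9 + 8·2 + 7·7 = 199 ≡ 1.
  S_1 = Σ v_i α_i r_i = 7·6·10 + 5·3·2 + 6·7·9 + 8·10·2 + 7·9·7 = 1429 ≡ 10.
  α_i^2 mod 11 = [3, 9, 5, 1, 4].
  S_2 = Σ v_i α_i^2 r_i = 7·3·10 + 5·9·2 + 6·5·9 + 8·1·2 + 7·4·7 = 782 ≡ 1.
  S = (1, 10, 1) ≠ 0, so r is not a codeword (an error is present).
Step 3: locate the error. For a single error e at position i, S_ℓ = v_i·e·α_i^ℓ, so α_err = S_1/S_0.
  S_0^{−1} = 1^{−1} = 1 (mod 11), so α_err = 10·1 = 10 ≡ 10 = α_4. Error position i = 4.
  Consistency check: S_2/S_1 = 1·10 = 10 ≡ 10 = α_err ✓ (single-error assumption holds).
Step 4: error magnitude e = S_0/v_4 = S_0·∏_{j≠4}(α_4 − α_j) = 1·7 = 7 ≡ 7 (mod 11).
Step 5: correct position 4: c_4 = r_4 − e = 2 − 7 ≡ 6 (mod 11). Hence c = [10, 2, 9, 6, 7].
  Check: interpolating c through the α_i gives m(x) = 5 + 10·x (degree < 2) with m(α_i) = c_i for every i, so c is indeed a codeword.


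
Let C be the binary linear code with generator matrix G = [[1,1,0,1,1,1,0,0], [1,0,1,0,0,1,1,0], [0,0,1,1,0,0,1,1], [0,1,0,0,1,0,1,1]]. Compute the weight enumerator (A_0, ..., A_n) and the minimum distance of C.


Weight distribution: A_0 = 1, A_1 = 1, A_3 = 3, A_4 = 5, A_5 = 3, A_6 = 2, A_7 = 1. Minimum distance d = 1.

Enumerate all 2^4 = 16 messages m ∈ F_2^4.
For each, compute codeword c = mG in F_2^8, then tally its weight.
  m = 0000 → c = 00000000, weight = 0.
  m = 1000 → c = 11011100, weight = 5.
  m = 0100 → c = 10100110, weight = 4.
  m = 1100 → c = 01111010, weight = 5.
  m = 0010 → c = 00110011, weight = 4.
  m = 1010 → c = 11101111, weight = 7.
  m = 0110 → c = 10010101, weight = 4.
  m = 1110 → c = 01001001, weight = 3.
  m = 0001 → c = 01001011, weight = 4.
  m = 1001 → c = 10010111, weight = 5.
  m = 0101 → c = 11101101, weight = 6.
  m = 1101 → c = 00110001, weight = 3.
  m = 0011 → c = 01111000, weight = 4.
  m = 1011 → c = 10100100, weight = 3.
  m = 0111 → c = 11011110, weight = 6.
  m = 1111 → c = 00000010, weight = 1.
Tally weights:
  weight 0: 1 codewords.
  weight 1: 1 codewords.
  weight 3: 3 codewords.
  weight 4: 5 codewords.
  weight 5: 3 codewords.
  weight 6: 2 codewords.
  weight 7: 1 codewords.
Minimum distance d = smallest w > 0 with A_w > 0 = 1.
Sanity: Σ A_w = 16 = 2^4 = 16 ✓.


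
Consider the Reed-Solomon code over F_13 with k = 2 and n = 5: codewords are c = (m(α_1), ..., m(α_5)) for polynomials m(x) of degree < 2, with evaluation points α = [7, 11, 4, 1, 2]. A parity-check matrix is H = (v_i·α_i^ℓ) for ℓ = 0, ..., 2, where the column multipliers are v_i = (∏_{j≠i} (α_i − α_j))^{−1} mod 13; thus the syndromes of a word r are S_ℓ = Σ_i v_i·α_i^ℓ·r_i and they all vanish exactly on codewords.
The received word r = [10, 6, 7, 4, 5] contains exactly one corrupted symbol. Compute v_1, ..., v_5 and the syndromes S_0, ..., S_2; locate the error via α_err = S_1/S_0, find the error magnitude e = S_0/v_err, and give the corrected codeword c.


S = (4, 5, 3), error at position 2, error magnitude e = 5, c = [10, 1, 7, 4, 5].

Step 1: column multipliers v_i = (∏_{j≠i}(α_i − α_j))^{−1} mod 13.
  i = 1 (α = 7): (7−11)(7−4)(7−1)(7−2) = (−4)·3·6·5 = −360 ≡ 4, so v_1 = 4^{−1} = 10 (mod 13).
  i = 2 (α = 11): (11−7)(11−4)(11−1)(11−2) = 4·7·10·9 = 2520 ≡ 11, so v_2 = 11^{−1} = 6 (mod 13).
  i = 3 (α = 4): (4−7)(4−11)(4−1)(4−2) = (−3)·(−7)·3·2 = 126 ≡ 9, so v_3 = 9^{−1} = 3 (mod 13).
  i = 4 (α = 1): (1−7)(1−11)(1−4)(1−2) = (−6)·(−10)·(−3)·(−1) = 180 ≡ 11, so v_4 = 11^{−1} = 6 (mod 13).
  i = 5 (α = 2): (2−7)(2−11)(2−4)(2−1) = (−5)·(−9)·(−2)·1 = −90 ≡ 1, so v_5 = 1^{−1} = 1 (mod 13).
  v = [10, 6, 3, 6, 1].
Step 2: syndromes of r = [10, 6, 7, 4, 5] (all sums mod 13).
  S_0 = Σ v_i r_i = 10·10 + 6·6 + 3·7 + 6·4 + 1·5 = 186 ≡ 4.
  S_1 = Σ v_i α_i r_i = 10·7·10 + 6·11·6 + 3·4·7 + 6·1·4 + 1·2·5 = 1214 ≡ 5.
  α_i^2 mod 13 = [10, 4, 3, 1, 4].
  S_2 = Σ v_i α_i^2 r_i = 10·10·10 + 6·4·6 + 3·3·7 + 6·1·4 + 1·4·5 = 1251 ≡ 3.
  S = (4, 5, 3) ≠ 0, so r is not a codeword (an error is present).
Step 3: locate the error. For a single error e at position i, S_ℓ = v_i·e·α_i^ℓ, so α_err = S_1/S_0.
  S_0^{−1} = 4^{−1} = 10 (mod 13), so α_err = 5·10 = 50 ≡ 11 = α_2. Error position i = 2.
  Consistency check: S_2/S_1 = 3·8 = 24 ≡ 11 = α_err ✓ (single-error assumption holds).
Step 4: error magnitude e = S_0/v_2 = S_0·∏_{j≠2}(α_2 − α_j) = 4·11 = 44 ≡ 5 (mod 13).
Step 5: correct position 2: c_2 = r_2 − e = 6 − 5 ≡ 1 (mod 13). Hence c = [10, 1, 7, 4, 5].
  Check: interpolating c through the α_i gives m(x) = 3 + 1·x (degree < 2) with m(α_i) = c_i for every i, so c is indeed a codeword.


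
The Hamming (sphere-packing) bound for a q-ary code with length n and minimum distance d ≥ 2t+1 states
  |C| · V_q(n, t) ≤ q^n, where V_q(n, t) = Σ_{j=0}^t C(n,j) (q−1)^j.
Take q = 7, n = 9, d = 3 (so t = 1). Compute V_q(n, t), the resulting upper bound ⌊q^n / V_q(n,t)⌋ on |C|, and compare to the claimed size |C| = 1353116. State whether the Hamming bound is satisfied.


V_q(n, t) = 55, q^n = 40353607, Hamming bound = 733701, |C| = 1353116 > bound (violated).

Step 1: Compute V_q(n, t) = Σ_{j=0}^1 C(n, j) (q−1)^j.
  j = 0: C(9,0)·(6)^0 = 1·1 = 1.
  j = 1: C(9,1)·(6)^1 = 9·6 = 54.
  V_q(n, t) = 1 + 54 = 55.
Step 2: q^n = 7^9 = 40353607.
Step 3: Hamming bound ⌊q^n / V_q(n,t)⌋ = ⌊40353607/55⌋ = 733701.
Step 4: Compare |C| = 1353116 to 733701: violated.
The claimed |C| lies above the Hamming bound, so no 7-ary code of length 9 with d ≥ 3 can have 1353116 codewords.


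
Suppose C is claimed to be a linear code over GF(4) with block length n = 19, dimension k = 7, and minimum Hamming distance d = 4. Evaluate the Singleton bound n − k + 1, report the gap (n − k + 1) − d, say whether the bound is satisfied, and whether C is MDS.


Singleton RHS = n − k + 1 = 13, slack = 9, bound satisfied, not MDS.

Singleton bound: d ≤ n − k + 1.
Here n = 19, k = 7, so n − k + 1 = 13.
Given d = 4, check d ≤ 13: YES.
Slack = (n − k + 1) − d = 9.
The code is NOT MDS (slack = 9 > 0).
Description: the claimed parameters are [19, 7, 4]_4; such a code would be non-MDS.


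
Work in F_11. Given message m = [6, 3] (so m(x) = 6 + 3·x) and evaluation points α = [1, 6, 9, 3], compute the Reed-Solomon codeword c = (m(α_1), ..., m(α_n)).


c = [9, 2, 0, 4]

Message polynomial: m(x) = 6 + 3·x (mod 11).
For each evaluation point α_i, compute m(α_i) mod 11:
  α_1 = 1: Horner steps 3 → 9, so m(1) = 9.
  α_2 = 6: Horner steps 3 → 2, so m(6) = 2.
  α_3 = 9: Horner steps 3 → 0, so m(9) = 0.
  α_4 = 3: Horner steps 3 → 4, so m(3) = 4.
Codeword c = [9, 2, 0, 4] ∈ F_11^4.


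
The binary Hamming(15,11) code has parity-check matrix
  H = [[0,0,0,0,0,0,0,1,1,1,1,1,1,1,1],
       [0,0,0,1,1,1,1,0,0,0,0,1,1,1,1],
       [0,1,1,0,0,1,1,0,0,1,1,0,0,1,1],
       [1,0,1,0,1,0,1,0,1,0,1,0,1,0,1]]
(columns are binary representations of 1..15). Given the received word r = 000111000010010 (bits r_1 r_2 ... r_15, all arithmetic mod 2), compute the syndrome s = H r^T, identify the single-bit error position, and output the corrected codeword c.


s = (0, 0, 1, 0)^T, error position = 2, corrected codeword c = 010111000010010

Compute s = H r^T mod 2 one row at a time:
  s_1 = 0 + 0 + 0 + 1 + 0 + 0 + 1 + 0 = 2 ≡ 0 (mod 2).
  s_2 = 1 + 1 + 1 + 0 + 0 + 0 + 1 + 0 = 4 ≡ 0 (mod 2).
  s_3 = 0 + 0 + 1 + 0 + 0 + 1 + 1 + 0 = 3 ≡ 1 (mod 2).
  s_4 = 0 + 0 + 1 + 0 + 0 + 1 + 0 + 0 = 2 ≡ 0 (mod 2).
s = (0, 0, 1, 0)^T — this equals column 2 of H (binary 0010), so error is at position 2.
Correct: flip bit 2 of r = 000111000010010 to get c = 010111000010010.


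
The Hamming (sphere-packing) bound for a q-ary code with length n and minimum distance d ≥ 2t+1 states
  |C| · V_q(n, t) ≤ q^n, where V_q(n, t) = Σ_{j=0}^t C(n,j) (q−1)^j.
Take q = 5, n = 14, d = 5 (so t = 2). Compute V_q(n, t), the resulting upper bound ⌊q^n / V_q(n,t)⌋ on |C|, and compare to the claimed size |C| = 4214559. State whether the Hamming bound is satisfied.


V_q(n, t) = 1513, q^n = 6103515625, Hamming bound = 4034048, |C| = 4214559 > bound (violated).

Step 1: Compute V_q(n, t) = Σ_{j=0}^2 C(n, j) (q−1)^j.
  j = 0: C(14,0)·(4)^0 = 1·1 = 1.
  j = 1: C(14,1)·(4)^1 = 14·4 = 56.
  j = 2: C(14,2)·(4)^2 = 91·16 = 1456.
  V_q(n, t) = 1 + 56 + 1456 = 1513.
Step 2: q^n = 5^14 = 6103515625.
Step 3: Hamming bound ⌊q^n / V_q(n,t)⌋ = ⌊6103515625/1513⌋ = 4034048.
Step 4: Compare |C| = 4214559 to 4034048: violated.
The claimed |C| lies above the Hamming bound, so no 5-ary code of length 14 with d ≥ 5 can have 4214559 codewords.


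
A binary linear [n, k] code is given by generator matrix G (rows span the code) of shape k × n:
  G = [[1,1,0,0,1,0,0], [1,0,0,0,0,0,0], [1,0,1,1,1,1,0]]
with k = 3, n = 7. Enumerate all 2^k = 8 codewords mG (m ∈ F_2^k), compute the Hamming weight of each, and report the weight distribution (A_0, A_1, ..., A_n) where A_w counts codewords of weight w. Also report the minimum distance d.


Weight distribution: A_0 = 1, A_1 = 1, A_2 = 1, A_3 = 1, A_4 = 2, A_5 = 2. Minimum distance d = 1.

Enumerate all 2^3 = 8 messages m ∈ F_2^3.
For each, compute codeword c = mG in F_2^7, then tally its weight.
  m = 000 → c = 0000000, weight = 0.
  m = 100 → c = 1100100, weight = 3.
  m = 010 → c = 1000000, weight = 1.
  m = 110 → c = 0100100, weight = 2.
  m = 001 → c = 1011110, weight = 5.
  m = 101 → c = 0111010, weight = 4.
  m = 011 → c = 0011110, weight = 4.
  m = 111 → c = 1111010, weight = 5.
Tally weights:
  weight 0: 1 codewords.
  weight 1: 1 codewords.
  weight 2: 1 codewords.
  weight 3: 1 codewords.
  weight 4: 2 codewords.
  weight 5: 2 codewords.
Minimum distance d = smallest w > 0 with A_w > 0 = 1.
Sanity: Σ A_w = 8 = 2^3 = 8 ✓.


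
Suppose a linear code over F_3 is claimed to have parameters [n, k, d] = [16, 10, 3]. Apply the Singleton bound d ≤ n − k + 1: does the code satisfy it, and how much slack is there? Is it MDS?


Singleton RHS = n − k + 1 = 7, slack = 4, bound satisfied, not MDS.

Singleton bound: d ≤ n − k + 1.
Here n = 16, k = 10, so n − k + 1 = 7.
Given d = 3, check d ≤ 7: YES.
Slack = (n − k + 1) − d = 4.
The code is NOT MDS (slack = 4 > 0).
Description: the claimed parameters are [16, 10, 3]_3; such a code would be non-MDS.


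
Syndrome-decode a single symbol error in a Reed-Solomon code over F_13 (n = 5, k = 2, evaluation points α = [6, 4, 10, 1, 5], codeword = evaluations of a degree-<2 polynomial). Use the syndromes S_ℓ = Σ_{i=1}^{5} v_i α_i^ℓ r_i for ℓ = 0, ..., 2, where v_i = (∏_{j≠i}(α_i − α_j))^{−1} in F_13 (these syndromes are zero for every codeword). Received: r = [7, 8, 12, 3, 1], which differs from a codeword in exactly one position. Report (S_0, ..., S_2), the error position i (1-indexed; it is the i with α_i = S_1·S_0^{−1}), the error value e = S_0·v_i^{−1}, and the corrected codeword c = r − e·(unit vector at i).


S = (7, 5, 11), error at position 3, error magnitude e = 7, c = [7, 8, 5, 3, 1].

Step 1: column multipliers v_i = (∏_{j≠i}(α_i − α_j))^{−1} mod 13.
  i = 1 (α = 6): (6−4)(6−10)(6−1)(6−5) = 2·(−4)·5·1 = −40 ≡ 12, so v_1 = 12^{−1} = 12 (mod 13).
  i = 2 (α = 4): (4−6)(4−10)(4−1)(4−5) = (−2)·(−6)·3·(−1) = −36 ≡ 3, so v_2 = 3^{−1} = 9 (mod 13).
  i = 3 (α = 10): (10−6)(10−4)(10−1)(10−5) = 4·6·9·5 = 1080 ≡ 1, so v_3 = 1^{−1} = 1 (mod 13).
  i = 4 (α = 1): (1−6)(1−4)(1−10)(1−5) = (−5)·(−3)·(−9)·(−4) = 540 ≡ 7, so v_4 = 7^{−1} = 2 (mod 13).
  i = 5 (α = 5): (5−6)(5−4)(5−10)(5−1) = (−1)·1·(−5)·4 = 20 ≡ 7, so v_5 = 7^{−1} = 2 (mod 13).
  v = [12, 9, 1, 2, 2].
Step 2: syndromes of r = [7, 8, 12, 3, 1] (all sums mod 13).
  S_0 = Σ v_i r_i = 12·7 + 9·8 + 1·12 + 2·3 + 2·1 = 176 ≡ 7.
  S_1 = Σ v_i α_i r_i = 12·6·7 + 9·4·8 + 1·10·12 + 2·1·3 + 2·5·1 = 928 ≡ 5.
  α_i^2 mod 13 = [10, 3, 9, 1, 12].
  S_2 = Σ v_i α_i^2 r_i = 12·10·7 + 9·3·8 + 1·9·12 + 2·1·3 + 2·12·1 = 1194 ≡ 11.
  S = (7, 5, 11) ≠ 0, so r is not a codeword (an error is present).
Step 3: locate the error. For a single error e at position i, S_ℓ = v_i·e·α_i^ℓ, so α_err = S_1/S_0.
  S_0^{−1} = 7^{−1} = 2 (mod 13), so α_err = 5·2 = 10 ≡ 10 = α_3. Error position i = 3.
  Consistency check: S_2/S_1 = 11·8 = 88 ≡ 10 = α_err ✓ (single-error assumption holds).
Step 4: error magnitude e = S_0/v_3 = S_0·∏_{j≠3}(α_3 − α_j) = 7·1 = 7 ≡ 7 (mod 13).
Step 5: correct position 3: c_3 = r_3 − e = 12 − 7 ≡ 5 (mod 13). Hence c = [7, 8, 5, 3, 1].
  Check: interpolating c through the α_i gives m(x) = 10 + 6·x (degree < 2) with m(α_i) = c_i for every i, so c is indeed a codeword.


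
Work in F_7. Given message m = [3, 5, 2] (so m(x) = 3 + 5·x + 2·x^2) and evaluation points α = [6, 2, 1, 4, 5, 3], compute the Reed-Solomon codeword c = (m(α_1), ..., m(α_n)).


c = [0, 0, 3, 6, 1, 1]

Message polynomial: m(x) = 3 + 5·x + 2·x^2 (mod 7).
For each evaluation point α_i, compute m(α_i) mod 7:
  α_1 = 6: Horner steps 2 → 3 → 0, so m(6) = 0.
  α_2 = 2: Horner steps 2 → 2 → 0, so m(2) = 0.
  α_3 = 1: Horner steps 2 → 0 → 3, so m(1) = 3.
  α_4 = 4: Horner steps 2 → 6 → 6, so m(4) = 6.
  α_5 = 5: Horner steps 2 → 1 → 1, so m(5) = 1.
  α_6 = 3: Horner steps 2 → 4 → 1, so m(3) = 1.
Codeword c = [0, 0, 3, 6, 1, 1] ∈ F_7^6.


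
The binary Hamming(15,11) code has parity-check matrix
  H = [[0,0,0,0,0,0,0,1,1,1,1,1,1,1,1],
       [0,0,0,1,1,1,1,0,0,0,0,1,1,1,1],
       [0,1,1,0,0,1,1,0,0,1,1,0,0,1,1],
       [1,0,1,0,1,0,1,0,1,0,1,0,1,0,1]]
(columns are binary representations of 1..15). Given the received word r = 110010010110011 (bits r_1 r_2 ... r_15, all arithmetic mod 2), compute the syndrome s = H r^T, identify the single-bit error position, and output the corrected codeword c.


s = (1, 1, 1, 0)^T, error position = 14, corrected codeword c = 110010010110001

Compute s = H r^T mod 2 one row at a time:
  s_1 = 1 + 0 + 1 + 1 + 0 + 0 + 1 + 1 = 5 ≡ 1 (mod 2).
  s_2 = 0 + 1 + 0 + 0 + 0 + 0 + 1 + 1 = 3 ≡ 1 (mod 2).
  s_3 = 1 + 0 + 0 + 0 + 1 + 1 + 1 + 1 = 5 ≡ 1 (mod 2).
  s_4 = 1 + 0 + 1 + 0 + 0 + 1 + 0 + 1 = 4 ≡ 0 (mod 2).
s = (1, 1, 1, 0)^T — this equals column 14 of H (binary 1110), so error is at position 14.
Correct: flip bit 14 of r = 110010010110011 to get c = 110010010110001.


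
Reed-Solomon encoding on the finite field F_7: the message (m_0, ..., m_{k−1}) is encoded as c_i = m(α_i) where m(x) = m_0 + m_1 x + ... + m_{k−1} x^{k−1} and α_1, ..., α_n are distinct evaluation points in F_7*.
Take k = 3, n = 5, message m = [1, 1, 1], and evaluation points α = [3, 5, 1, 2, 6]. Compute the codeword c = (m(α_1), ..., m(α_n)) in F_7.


c = [6, 3, 3, 0, 1]

Message polynomial: m(x) = 1 + 1·x + 1·x^2 (mod 7).
For each evaluation point α_i, compute m(α_i) mod 7:
  α_1 = 3: Horner steps 1 → 4 → 6, so m(3) = 6.
  α_2 = 5: Horner steps 1 → 6 → 3, so m(5) = 3.
  α_3 = 1: Horner steps 1 → 2 → 3, so m(1) = 3.
  α_4 = 2: Horner steps 1 → 3 → 0, so m(2) = 0.
  α_5 = 6: Horner steps 1 → 0 → 1, so m(6) = 1.
Codeword c = [6, 3, 3, 0, 1] ∈ F_7^5.


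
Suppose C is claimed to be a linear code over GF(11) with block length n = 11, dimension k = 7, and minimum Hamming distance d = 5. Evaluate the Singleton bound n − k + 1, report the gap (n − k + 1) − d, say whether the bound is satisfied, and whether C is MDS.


Singleton RHS = n − k + 1 = 5, slack = 0, bound satisfied, MDS.

Singleton bound: d ≤ n − k + 1.
Here n = 11, k = 7, so n − k + 1 = 5.
Given d = 5, check d ≤ 5: YES.
Slack = (n − k + 1) − d = 0.
The code is MDS (slack = 0).
Description: the claimed parameters are [11, 7, 5]_11; such a code would be MDS (meets Singleton bound).


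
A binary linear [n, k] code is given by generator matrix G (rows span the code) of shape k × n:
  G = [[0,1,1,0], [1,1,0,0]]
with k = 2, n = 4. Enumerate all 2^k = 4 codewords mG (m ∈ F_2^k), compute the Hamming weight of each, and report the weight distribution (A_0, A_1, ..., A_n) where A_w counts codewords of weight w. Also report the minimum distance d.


Weight distribution: A_0 = 1, A_2 = 3. Minimum distance d = 2.

Enumerate all 2^2 = 4 messages m ∈ F_2^2.
For each, compute codeword c = mG in F_2^4, then tally its weight.
  m = 00 → c = 0000, weight = 0.
  m = 10 → c = 0110, weight = 2.
  m = 01 → c = 1100, weight = 2.
  m = 11 → c = 1010, weight = 2.
Tally weights:
  weight 0: 1 codewords.
  weight 2: 3 codewords.
Minimum distance d = smallest w > 0 with A_w > 0 = 2.
Sanity: Σ A_w = 4 = 2^2 = 4 ✓.


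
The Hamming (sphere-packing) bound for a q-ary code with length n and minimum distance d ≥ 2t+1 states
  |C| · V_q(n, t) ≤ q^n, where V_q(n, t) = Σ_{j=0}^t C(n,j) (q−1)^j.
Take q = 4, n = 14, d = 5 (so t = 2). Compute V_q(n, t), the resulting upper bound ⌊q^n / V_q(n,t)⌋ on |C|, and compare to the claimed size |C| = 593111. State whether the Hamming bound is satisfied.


V_q(n, t) = 862, q^n = 268435456, Hamming bound = 311410, |C| = 593111 > bound (violated).

Step 1: Compute V_q(n, t) = Σ_{j=0}^2 C(n, j) (q−1)^j.
  j = 0: C(14,0)·(3)^0 = 1·1 = 1.
  j = 1: C(14,1)·(3)^1 = 14·3 = 42.
  j = 2: C(14,2)·(3)^2 = 91·9 = 819.
  V_q(n, t) = 1 + 42 + 819 = 862.
Step 2: q^n = 4^14 = 268435456.
Step 3: Hamming bound ⌊q^n / V_q(n,t)⌋ = ⌊268435456/862⌋ = 311410.
Step 4: Compare |C| = 593111 to 311410: violated.
The claimed |C| lies above the Hamming bound, so no 4-ary code of length 14 with d ≥ 5 can have 593111 codewords.


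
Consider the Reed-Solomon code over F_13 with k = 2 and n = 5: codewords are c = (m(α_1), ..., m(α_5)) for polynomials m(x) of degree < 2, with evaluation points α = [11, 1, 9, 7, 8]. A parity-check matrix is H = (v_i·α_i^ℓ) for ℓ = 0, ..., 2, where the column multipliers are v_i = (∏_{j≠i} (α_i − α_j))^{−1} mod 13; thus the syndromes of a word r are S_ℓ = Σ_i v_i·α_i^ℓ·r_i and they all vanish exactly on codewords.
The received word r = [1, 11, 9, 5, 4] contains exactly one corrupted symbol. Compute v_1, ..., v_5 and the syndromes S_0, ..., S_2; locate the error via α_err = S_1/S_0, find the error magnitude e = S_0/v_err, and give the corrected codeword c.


S = (12, 4, 10), error at position 3, error magnitude e = 6, c = [1, 11, 3, 5, 4].

Step 1: column multipliers v_i = (∏_{j≠i}(α_i − α_j))^{−1} mod 13.
  i = 1 (α = 11): (11−1)(11−9)(11−7)(11−8) = 10·2·4·3 = 240 ≡ 6, so v_1 = 6^{−1} = 11 (mod 13).
  i = 2 (α = 1): (1−11)(1−9)(1−7)(1−8) = (−10)·(−8)·(−6)·(−7) = 3360 ≡ 6, so v_2 = 6^{−1} = 11 (mod 13).
  i = 3 (α = 9): (9−11)(9−1)(9−7)(9−8) = (−2)·8·2·1 = −32 ≡ 7, so v_3 = 7^{−1} = 2 (mod 13).
  i = 4 (α = 7): (7−11)(7−1)(7−9)(7−8) = (−4)·6·(−2)·(−1) = −48 ≡ 4, so v_4 = 4^{−1} = 10 (mod 13).
  i = 5 (α = 8): (8−11)(8−1)(8−9)(8−7) = (−3)·7·(−1)·1 = 21 ≡ 8, so v_5 = 8^{−1} = 5 (mod 13).
  v = [11, 11, 2, 10, 5].
Step 2: syndromes of r = [1, 11, 9, 5, 4] (all sums mod 13).
  S_0 = Σ v_i r_i = 11·1 + 11·11 + 2·9 + 10·5 + 5·4 = 220 ≡ 12.
  S_1 = Σ v_i α_i r_i = 11·11·1 + 11·1·11 + 2·9·9 + 10·7·5 + 5·8·4 = 914 ≡ 4.
  α_i^2 mod 13 = [4, 1, 3, 10, 12].
  S_2 = Σ v_i α_i^2 r_i = 11·4·1 + 11·1·11 + 2·3·9 + 10·10·5 + 5·12·4 = 959 ≡ 10.
  S = (12, 4, 10) ≠ 0, so r is not a codeword (an error is present).
Step 3: locate the error. For a single error e at position i, S_ℓ = v_i·e·α_i^ℓ, so α_err = S_1/S_0.
  S_0^{−1} = 12^{−1} = 12 (mod 13), so α_err = 4·12 = 48 ≡ 9 = α_3. Error position i = 3.
  Consistency check: S_2/S_1 = 10·10 = 100 ≡ 9 = α_err ✓ (single-error assumption holds).
Step 4: error magnitude e = S_0/v_3 = S_0·∏_{j≠3}(α_3 − α_j) = 12·7 = 84 ≡ 6 (mod 13).
Step 5: correct position 3: c_3 = r_3 − e = 9 − 6 ≡ 3 (mod 13). Hence c = [1, 11, 3, 5, 4].
  Check: interpolating c through the α_i gives m(x) = 12 + 12·x (degree < 2) with m(α_i) = c_i for every i, so c is indeed a codeword.


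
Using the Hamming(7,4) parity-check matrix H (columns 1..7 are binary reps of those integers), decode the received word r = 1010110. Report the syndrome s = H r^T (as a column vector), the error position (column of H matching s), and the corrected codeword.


s = (0, 0, 1)^T, error position = 1, corrected codeword c = 0010110

Compute s = H r^T mod 2 one row at a time:
  s_1 = 0 + 1 + 1 + 0 = 2 ≡ 0 (mod 2).
  s_2 = 0 + 1 + 1 + 0 = 2 ≡ 0 (mod 2).
  s_3 = 1 + 1 + 1 + 0 = 3 ≡ 1 (mod 2).
s = (0, 0, 1)^T — this equals column 1 of H (binary 001), so error is at position 1.
Correct: flip bit 1 of r = 1010110 to get c = 0010110.


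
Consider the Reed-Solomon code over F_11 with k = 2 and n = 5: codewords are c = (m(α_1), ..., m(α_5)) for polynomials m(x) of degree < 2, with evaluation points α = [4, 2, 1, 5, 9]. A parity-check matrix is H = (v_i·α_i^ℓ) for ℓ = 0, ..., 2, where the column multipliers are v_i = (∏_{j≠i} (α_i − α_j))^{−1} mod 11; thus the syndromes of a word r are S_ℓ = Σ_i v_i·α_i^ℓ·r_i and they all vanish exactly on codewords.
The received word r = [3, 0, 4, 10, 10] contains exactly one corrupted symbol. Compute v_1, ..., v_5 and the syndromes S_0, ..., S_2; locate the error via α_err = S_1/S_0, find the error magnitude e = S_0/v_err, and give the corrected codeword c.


S = (3, 5, 1), error at position 5, error magnitude e = 5, c = [3, 0, 4, 10, 5].

Step 1: column multipliers v_i = (∏_{j≠i}(α_i − α_j))^{−1} mod 11.
  i = 1 (α = 4): (4−2)(4−1)(4−5)(4−9) = 2·3·(−1)·(−5) = 30 ≡ 8, so v_1 = 8^{−1} = 7 (mod 11).
  i = 2 (α = 2): (2−4)(2−1)(2−5)(2−9) = (−2)·1·(−3)·(−7) = −42 ≡ 2, so v_2 = 2^{−1} = 6 (mod 11).
  i = 3 (α = 1): (1−4)(1−2)(1−5)(1−9) = (−3)·(−1)·(−4)·(−8) = 96 ≡ 8, so v_3 = 8^{−1} = 7 (mod 11).
  i = 4 (α = 5): (5−4)(5−2)(5−1)(5−9) = 1·3·4·(−4) = −48 ≡ 7, so v_4 = 7^{−1} = 8 (mod 11).
  i = 5 (α = 9): (9−4)(9−2)(9−1)(9−5) = 5·7·8·4 = 1120 ≡ 9, so v_5 = 9^{−1} = 5 (mod 11).
  v = [7, 6, 7, 8, 5].
Step 2: syndromes of r = [3, 0, 4, 10, 10] (all sums mod 11).
  S_0 = Σ v_i r_i = 7·3 + 6·0 + 7·4 + 8·10 + 5·10 = 179 ≡ 3.
  S_1 = Σ v_i α_i r_i = 7·4·3 + 6·2·0 + 7·1·4 + 8·5·10 + 5·9·10 = 962 ≡ 5.
  α_i^2 mod 11 = [5, 4, 1, 3, 4].
  S_2 = Σ v_i α_i^2 r_i = 7·5·3 + 6·4·0 + 7·1·4 + 8·3·10 + 5·4·10 = 573 ≡ 1.
  S = (3, 5, 1) ≠ 0, so r is not a codeword (an error is present).
Step 3: locate the error. For a single error e at position i, S_ℓ = v_i·e·α_i^ℓ, so α_err = S_1/S_0.
  S_0^{−1} = 3^{−1} = 4 (mod 11), so α_err = 5·4 = 20 ≡ 9 = α_5. Error position i = 5.
  Consistency check: S_2/S_1 = 1·9 = 9 ≡ 9 = α_err ✓ (single-error assumption holds).
Step 4: error magnitude e = S_0/v_5 = S_0·∏_{j≠5}(α_5 − α_j) = 3·9 = 27 ≡ 5 (mod 11).
Step 5: correct position 5: c_5 = r_5 − e = 10 − 5 ≡ 5 (mod 11). Hence c = [3, 0, 4, 10, 5].
  Check: interpolating c through the α_i gives m(x) = 8 + 7·x (degree < 2) with m(α_i) = c_i for every i, so c is indeed a codeword.


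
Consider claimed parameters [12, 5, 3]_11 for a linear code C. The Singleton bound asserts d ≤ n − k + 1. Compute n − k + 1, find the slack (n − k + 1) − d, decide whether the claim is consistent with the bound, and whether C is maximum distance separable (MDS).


Singleton RHS = n − k + 1 = 8, slack = 5, bound satisfied, not MDS.

Singleton bound: d ≤ n − k + 1.
Here n = 12, k = 5, so n − k + 1 = 8.
Given d = 3, check d ≤ 8: YES.
Slack = (n − k + 1) − d = 5.
The code is NOT MDS (slack = 5 > 0).
Description: the claimed parameters are [12, 5, 3]_11; such a code would be non-MDS.


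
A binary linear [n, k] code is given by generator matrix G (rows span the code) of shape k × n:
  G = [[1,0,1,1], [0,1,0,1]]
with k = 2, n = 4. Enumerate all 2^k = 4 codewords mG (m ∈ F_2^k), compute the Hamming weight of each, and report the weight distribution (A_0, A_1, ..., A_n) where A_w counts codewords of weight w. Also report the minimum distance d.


Weight distribution: A_0 = 1, A_2 = 1, A_3 = 2. Minimum distance d = 2.

Enumerate all 2^2 = 4 messages m ∈ F_2^2.
For each, compute codeword c = mG in F_2^4, then tally its weight.
  m = 00 → c = 0000, weight = 0.
  m = 10 → c = 1011, weight = 3.
  m = 01 → c = 0101, weight = 2.
  m = 11 → c = 1110, weight = 3.
Tally weights:
  weight 0: 1 codewords.
  weight 2: 1 codewords.
  weight 3: 2 codewords.
Minimum distance d = smallest w > 0 with A_w > 0 = 2.
Sanity: Σ A_w = 4 = 2^2 = 4 ✓.


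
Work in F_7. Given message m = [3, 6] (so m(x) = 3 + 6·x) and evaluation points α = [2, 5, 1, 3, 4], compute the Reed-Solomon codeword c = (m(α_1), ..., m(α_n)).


c = [1, 5, 2, 0, 6]

Message polynomial: m(x) = 3 + 6·x (mod 7).
For each evaluation point α_i, compute m(α_i) mod 7:
  α_1 = 2: Horner steps 6 → 1, so m(2) = 1.
  α_2 = 5: Horner steps 6 → 5, so m(5) = 5.
  α_3 = 1: Horner steps 6 → 2, so m(1) = 2.
  α_4 = 3: Horner steps 6 → 0, so m(3) = 0.
  α_5 = 4: Horner steps 6 → 6, so m(4) = 6.
Codeword c = [1, 5, 2, 0, 6] ∈ F_7^5.


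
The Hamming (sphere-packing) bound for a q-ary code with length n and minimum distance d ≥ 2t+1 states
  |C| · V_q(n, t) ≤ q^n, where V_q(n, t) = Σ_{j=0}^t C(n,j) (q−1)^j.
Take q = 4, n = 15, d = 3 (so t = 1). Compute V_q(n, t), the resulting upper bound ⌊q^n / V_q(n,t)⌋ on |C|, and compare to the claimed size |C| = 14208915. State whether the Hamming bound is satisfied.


V_q(n, t) = 46, q^n = 1073741824, Hamming bound = 23342213, |C| = 14208915 ≤ bound (satisfied).

Step 1: Compute V_q(n, t) = Σ_{j=0}^1 C(n, j) (q−1)^j.
  j = 0: C(15,0)·(3)^0 = 1·1 = 1.
  j = 1: C(15,1)·(3)^1 = 15·3 = 45.
  V_q(n, t) = 1 + 45 = 46.
Step 2: q^n = 4^15 = 1073741824.
Step 3: Hamming bound ⌊q^n / V_q(n,t)⌋ = ⌊1073741824/46⌋ = 23342213.
Step 4: Compare |C| = 14208915 to 23342213: satisfied.
The claimed |C| lies below the Hamming bound.


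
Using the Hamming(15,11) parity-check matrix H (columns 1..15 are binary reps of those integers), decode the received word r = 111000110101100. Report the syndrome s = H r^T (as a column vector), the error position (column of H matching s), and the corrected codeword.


s = (0, 1, 0, 0)^T, error position = 4, corrected codeword c = 111100110101100

Compute s = H r^T mod 2 one row at a time:
  s_1 = 1 + 0 + 1 + 0 + 1 + 1 + 0 + 0 = 4 ≡ 0 (mod 2).
  s_2 = 0 + 0 + 0 + 1 + 1 + 1 + 0 + 0 = 3 ≡ 1 (mod 2).
  s_3 = 1 + 1 + 0 + 1 + 1 + 0 + 0 + 0 = 4 ≡ 0 (mod 2).
  s_4 = 1 + 1 + 0 + 1 + 0 + 0 + 1 + 0 = 4 ≡ 0 (mod 2).
s = (0, 1, 0, 0)^T — this equals column 4 of H (binary 0100), so error is at position 4.
Correct: flip bit 4 of r = 111000110101100 to get c = 111100110101100.


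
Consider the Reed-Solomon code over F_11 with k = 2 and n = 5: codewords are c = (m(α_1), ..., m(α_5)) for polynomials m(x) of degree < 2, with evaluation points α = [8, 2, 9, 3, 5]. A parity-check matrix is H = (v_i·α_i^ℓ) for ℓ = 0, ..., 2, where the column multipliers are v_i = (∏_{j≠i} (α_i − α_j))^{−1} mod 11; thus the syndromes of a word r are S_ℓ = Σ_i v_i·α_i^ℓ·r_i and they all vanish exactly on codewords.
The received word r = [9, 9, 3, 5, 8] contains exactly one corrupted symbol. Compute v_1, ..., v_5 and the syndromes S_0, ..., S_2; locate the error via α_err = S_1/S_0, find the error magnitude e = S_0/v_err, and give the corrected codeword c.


S = (10, 3, 2), error at position 1, error magnitude e = 2, c = [7, 9, 3, 5, 8].

Step 1: column multipliers v_i = (∏_{j≠i}(α_i − α_j))^{−1} mod 11.
  i = 1 (α = 8): (8−2)(8−9)(8−3)(8−5) = 6·(−1)·5·3 = −90 ≡ 9, so v_1 = 9^{−1} = 5 (mod 11).
  i = 2 (α = 2): (2−8)(2−9)(2−3)(2−5) = (−6)·(−7)·(−1)·(−3) = 126 ≡ 5, so v_2 = 5^{−1} = 9 (mod 11).
  i = 3 (α = 9): (9−8)(9−2)(9−3)(9−5) = 1·7·6·4 = 168 ≡ 3, so v_3 = 3^{−1} = 4 (mod 11).
  i = 4 (α = 3): (3−8)(3−2)(3−9)(3−5) = (−5)·1·(−6)·(−2) = −60 ≡ 6, so v_4 = 6^{−1} = 2 (mod 11).
  i = 5 (α = 5): (5−8)(5−2)(5−9)(5−3) = (−3)·3·(−4)·2 = 72 ≡ 6, so v_5 = 6^{−1} = 2 (mod 11).
  v = [5, 9, 4, 2, 2].
Step 2: syndromes of r = [9, 9, 3, 5, 8] (all sums mod 11).
  S_0 = Σ v_i r_i = 5·9 + 9·9 + 4·3 + 2·5 + 2·8 = 164 ≡ 10.
  S_1 = Σ v_i α_i r_i = 5·8·9 + 9·2·9 + 4·9·3 + 2·3·5 + 2·5·8 = 740 ≡ 3.
  α_i^2 mod 11 = [9, 4, 4, 9, 3].
  S_2 = Σ v_i α_i^2 r_i = 5·9·9 + 9·4·9 + 4·4·3 + 2·9·5 + 2·3·8 = 915 ≡ 2.
  S = (10, 3, 2) ≠ 0, so r is not a codeword (an error is present).
Step 3: locate the error. For a single error e at position i, S_ℓ = v_i·e·α_i^ℓ, so α_err = S_1/S_0.
  S_0^{−1} = 10^{−1} = 10 (mod 11), so α_err = 3·10 = 30 ≡ 8 = α_1. Error position i = 1.
  Consistency check: S_2/S_1 = 2·4 = 8 ≡ 8 = α_err ✓ (single-error assumption holds).
Step 4: error magnitude e = S_0/v_1 = S_0·∏_{j≠1}(α_1 − α_j) = 10·9 = 90 ≡ 2 (mod 11).
Step 5: correct position 1: c_1 = r_1 − e = 9 − 2 ≡ 7 (mod 11). Hence c = [7, 9, 3, 5, 8].
  Check: interpolating c through the α_i gives m(x) = 6 + 7·x (degree < 2) with m(α_i) = c_i for every i, so c is indeed a codeword.


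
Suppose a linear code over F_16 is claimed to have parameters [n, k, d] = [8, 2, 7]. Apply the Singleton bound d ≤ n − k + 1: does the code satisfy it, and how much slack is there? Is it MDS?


Singleton RHS = n − k + 1 = 7, slack = 0, bound satisfied, MDS.

Singleton bound: d ≤ n − k + 1.
Here n = 8, k = 2, so n − k + 1 = 7.
Given d = 7, check d ≤ 7: YES.
Slack = (n − k + 1) − d = 0.
The code is MDS (slack = 0).
Description: the claimed parameters are [8, 2, 7]_16; such a code would be MDS (meets Singleton bound).


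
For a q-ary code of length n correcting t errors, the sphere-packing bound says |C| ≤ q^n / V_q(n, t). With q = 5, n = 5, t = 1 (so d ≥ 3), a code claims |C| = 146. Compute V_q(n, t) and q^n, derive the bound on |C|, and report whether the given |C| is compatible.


V_q(n, t) = 21, q^n = 3125, Hamming bound = 148, |C| = 146 ≤ bound (satisfied).

Step 1: Compute V_q(n, t) = Σ_{j=0}^1 C(n, j) (q−1)^j.
  j = 0: C(5,0)·(4)^0 = 1·1 = 1.
  j = 1: C(5,1)·(4)^1 = 5·4 = 20.
  V_q(n, t) = 1 + 20 = 21.
Step 2: q^n = 5^5 = 3125.
Step 3: Hamming bound ⌊q^n / V_q(n,t)⌋ = ⌊3125/21⌋ = 148.
Step 4: Compare |C| = 146 to 148: satisfied.
The claimed |C| lies below the Hamming bound.
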